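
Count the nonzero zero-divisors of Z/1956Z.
Z/1956Z has 1307 nonzero zero-divisors

In Z/1956Z each nonzero element is either a unit (gcd with 1956 is 1) or a zero-divisor (gcd > 1). The number of units is φ(1956): factorise 1956 = 2^2 · 3 · 163, so φ(1956) = (2^2 − 2^1) · (3 − 1) · (163 − 1) = 2 · 2 · 162 = 648. The nonzero elements number 1956 − 1 = 1955. Hence the nonzero zero-divisors number 1955 − 648 = 1307.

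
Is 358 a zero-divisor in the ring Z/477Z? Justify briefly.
gcd(358, 477) = 1, so 358 is a unit in Z/477Z (it has a multiplicative inverse). A unit cannot be a zero-divisor: if 358·b ≡ 0 then multiplying both sides by 358^(−1) gives b ≡ 0. So 358 is not a zero-divisor.

Final answer: NO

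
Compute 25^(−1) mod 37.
25^(−1) ≡ 3 (mod 37)

Apply the extended Euclidean algorithm to (37, 25), tracking rows (r, s, t) with s·37 + t·25 = r. Each division r_prev = q·r_cur + r_new produces the new row as (previous row) − q·(current row):
  row A: (37, 1, 0)   [1·37 + 0·25 = 37]
  row B: (25, 0, 1)   [0·37 + 1·25 = 25]
  37 = 1·25 + 12   → row C = row A − 1·row B = (12, 1, −1)   [check: 1·37 − 1·25 = 12]
  25 = 2·12 + 1   → row D = row B − 2·row C = (1, −2, 3)   [check: −2·37 + 3·25 = 1]
  12 = 12·1 + 0   → remainder 0, stop. gcd = 1 (last nonzero row D).
The gcd is 1, so 25 is invertible mod 37. The last nonzero row gives −2·37 + 3·25 = 1, so t = 3. So 25^(−1) ≡ 3 (mod 37). Verify: 25 · 3 = 75 ≡ 1 (mod 37). ✓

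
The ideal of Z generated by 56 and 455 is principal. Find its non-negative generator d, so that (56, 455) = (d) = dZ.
In the PID Z, (a, b) is generated by gcd(a, b). Compute gcd(455, 56) with the extended Euclidean algorithm, tracking rows (r, s, t) with s·455 + t·56 = r:
  row A: (455, 1, 0)   [1·455 + 0·56 = 455]
  row B: (56, 0, 1)   [0·455 + 1·56 = 56]
  455 = 8·56 + 7   → row C = row A − 8·row B = (7, 1, −8)   [check: 1·455 − 8·56 = 7]
  56 = 8·7 + 0   → remainder 0, stop. gcd = 7 (last nonzero row C).
So gcd(56, 455) = 7, with Bézout identity 1·455 − 8·56 = 7. Containment (⊇): the Bézout identity exhibits 7 as an element of (56, 455), giving (7) ⊆ (56, 455). Containment (⊆): since 7 | 56 and 7 | 455 (56 = 7·8, 455 = 7·65), every Z-linear combination of 56 and 455 is divisible by 7, so (56, 455) ⊆ (7). Therefore (56, 455) = (7), d = 7.

Final answer: (56, 455) = (7); d = 7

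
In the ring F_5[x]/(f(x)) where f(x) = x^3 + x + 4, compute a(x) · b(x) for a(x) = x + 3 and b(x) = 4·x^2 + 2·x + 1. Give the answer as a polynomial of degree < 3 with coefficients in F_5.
a · b ≡ 4·x^2 + 3·x + 2 (mod f(x))

Multiply as integer polynomials: a · b = 4·x^3 + 14·x^2 + 7·x + 3. Reducing coefficients mod 5: a · b ≡ 4·x^3 + 4·x^2 + 2·x + 3. Now divide by f(x) = x^3 + x + 4 in F_5[x], eliminating the leading term at each step:
  leading term 4·x^3: subtract (4)·f(x) = 4·x^3 + 4·x + 1, leaving 4·x^2 + 3·x + 2 (coefficients mod 5)
The degree is now < 3, so this is the remainder. Hence a · b ≡ 4·x^2 + 3·x + 2 in F_5[x]/(f).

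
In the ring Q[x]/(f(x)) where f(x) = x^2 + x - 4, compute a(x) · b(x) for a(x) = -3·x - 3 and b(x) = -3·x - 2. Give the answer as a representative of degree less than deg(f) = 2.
a · b ≡ 6·x + 42 (mod f(x))

First multiply in Q[x] without reducing: a · b = 9·x^2 + 15·x + 6. Now divide by f(x) = x^2 + x - 4, eliminating the leading term at each step:
  leading term 9·x^2: subtract (9)·f(x) = 9·x^2 + 9·x - 36, leaving 6·x + 42
The degree is now < 2, so this is the remainder. Hence a · b ≡ 6·x + 42 in Q[x]/(f).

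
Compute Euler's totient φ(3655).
φ is multiplicative, with φ(p^e) = p^e − p^(e−1). Factorise 3655 = 5 · 17 · 43. Then
  φ(3655) = (5 − 1) · (17 − 1) · (43 − 1) = 4 · 16 · 42 = 2688.

Final answer: φ(3655) = 2688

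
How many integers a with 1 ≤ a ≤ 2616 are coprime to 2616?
864

The number of a ∈ {1, ..., 2616} with gcd(a, 2616) = 1 is by definition Euler's totient φ(2616). φ is multiplicative, with φ(p^e) = p^e − p^(e−1). Factorise 2616 = 2^3 · 3 · 109. Then
  φ(2616) = (2^3 − 2^2) · (3 − 1) · (109 − 1) = 4 · 2 · 108 = 864.
So there are 864 such integers.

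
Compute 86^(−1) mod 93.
Apply the extended Euclidean algorithm to (93, 86), tracking rows (r, s, t) with s·93 + t·86 = r. Each division r_prev = q·r_cur + r_new produces the new row as (previous row) − q·(current row):
  row A: (93, 1, 0)   [1·93 + 0·86 = 93]
  row B: (86, 0, 1)   [0·93 + 1·86 = 86]
  93 = 1·86 + 7   → row C = row A − 1·row B = (7, 1, −1)   [check: 1·93 − 1·86 = 7]
  86 = 12·7 + 2   → row D = row B − 12·row C = (2, −12, 13)   [check: −12·93 + 13·86 = 2]
  7 = 3·2 + 1   → row E = row C − 3·row D = (1, 37, −40)   [check: 37·93 − 40·86 = 1]
  2 = 2·1 + 0   → remainder 0, stop. gcd = 1 (last nonzero row E).
The gcd is 1, so 86 is invertible mod 93. The last nonzero row gives 37·93 − 40·86 = 1, so t = −40. So 86^(−1) ≡ −40 ≡ 53 (mod 93). Verify: 86 · 53 = 4558 ≡ 1 (mod 93). ✓

Final answer: 86^(−1) ≡ 53 (mod 93)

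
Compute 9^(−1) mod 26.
Apply the extended Euclidean algorithm to (26, 9), tracking rows (r, s, t) with s·26 + t·9 = r. Each division r_prev = q·r_cur + r_new produces the new row as (previous row) − q·(current row):
  row A: (26, 1, 0)   [1·26 + 0·9 = 26]
  row B: (9, 0, 1)   [0·26 + 1·9 = 9]
  26 = 2·9 + 8   → row C = row A − 2·row B = (8, 1, −2)   [check: 1·26 − 2·9 = 8]
  9 = 1·8 + 1   → row D = row B − 1·row C = (1, −1, 3)   [check: −1·26 + 3·9 = 1]
  8 = 8·1 + 0   → remainder 0, stop. gcd = 1 (last nonzero row D).
The gcd is 1, so 9 is invertible mod 26. The last nonzero row gives −1·26 + 3·9 = 1, so t = 3. So 9^(−1) ≡ 3 (mod 26). Verify: 9 · 3 = 27 ≡ 1 (mod 26). ✓

Final answer: 9^(−1) ≡ 3 (mod 26)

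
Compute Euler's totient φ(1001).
φ is multiplicative, with φ(p^e) = p^e − p^(e−1). Factorise 1001 = 7 · 11 · 13. Then
  φ(1001) = (7 − 1) · (11 − 1) · (13 − 1) = 6 · 10 · 12 = 720.

Final answer: φ(1001) = 720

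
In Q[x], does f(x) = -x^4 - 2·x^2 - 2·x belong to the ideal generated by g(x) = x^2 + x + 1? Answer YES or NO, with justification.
NO

In Q[x] the ideal (g) consists of all multiples of g, so f ∈ (g) iff g | f, i.e. iff the remainder of f on division by g is 0. Divide f by g (g is monic, so eliminate the leading term of the running remainder at each step):
  leading term -x^4: subtract (-x^2)·g(x) = -x^4 - x^3 - x^2, leaving x^3 - x^2 - 2·x
  leading term x^3: subtract (x)·g(x) = x^3 + x^2 + x, leaving -2·x^2 - 3·x
  leading term -2·x^2: subtract (-2)·g(x) = -2·x^2 - 2·x - 2, leaving 2 - x
The remainder r(x) = 2 - x ≠ 0 (and deg r < deg g), so g ∤ f, i.e. f ∉ (g).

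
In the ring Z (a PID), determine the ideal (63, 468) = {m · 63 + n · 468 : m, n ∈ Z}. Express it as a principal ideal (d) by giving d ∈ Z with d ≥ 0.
(63, 468) = (9); d = 9

In the PID Z, (a, b) is generated by gcd(a, b). Compute gcd(468, 63) with the extended Euclidean algorithm, tracking rows (r, s, t) with s·468 + t·63 = r:
  row A: (468, 1, 0)   [1·468 + 0·63 = 468]
  row B: (63, 0, 1)   [0·468 + 1·63 = 63]
  468 = 7·63 + 27   → row C = row A − 7·row B = (27, 1, −7)   [check: 1·468 − 7·63 = 27]
  63 = 2·27 + 9   → row D = row B − 2·row C = (9, −2, 15)   [check: −2·468 + 15·63 = 9]
  27 = 3·9 + 0   → remainder 0, stop. gcd = 9 (last nonzero row D).
So gcd(63, 468) = 9, with Bézout identity −2·468 + 15·63 = 9. Containment (⊇): the Bézout identity exhibits 9 as an element of (63, 468), giving (9) ⊆ (63, 468). Containment (⊆): since 9 | 63 and 9 | 468 (63 = 9·7, 468 = 9·52), every Z-linear combination of 63 and 468 is divisible by 9, so (63, 468) ⊆ (9). Therefore (63, 468) = (9), d = 9.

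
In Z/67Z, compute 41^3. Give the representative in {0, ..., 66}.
45

Use repeated squaring. Binary(3) = 11. Walk through the bits of the exponent 3 left-to-right: at each bit after the leading one, square the running value, then multiply by 41 if the bit is 1 (always reducing mod 67):
  bit 1 = 1 (leading): start with 41.
  bit 2 = 1: square 41^2 = 1681 ≡ 6; bit is 1, so multiply 6·41 = 246 ≡ 45 (mod 67).
Final value: 41^3 ≡ 45 (mod 67).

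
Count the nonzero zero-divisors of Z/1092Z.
In Z/1092Z each nonzero element is either a unit (gcd with 1092 is 1) or a zero-divisor (gcd > 1). The number of units is φ(1092): factorise 1092 = 2^2 · 3 · 7 · 13, so φ(1092) = (2^2 − 2^1) · (3 − 1) · (7 − 1) · (13 − 1) = 2 · 2 · 6 · 12 = 288. The nonzero elements number 1092 − 1 = 1091. Hence the nonzero zero-divisors number 1091 − 288 = 803.

Final answer: Z/1092Z has 803 nonzero zero-divisors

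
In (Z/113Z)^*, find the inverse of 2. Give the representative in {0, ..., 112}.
2^(−1) ≡ 57 (mod 113)

Apply the extended Euclidean algorithm to (113, 2), tracking rows (r, s, t) with s·113 + t·2 = r. Each division r_prev = q·r_cur + r_new produces the new row as (previous row) − q·(current row):
  row A: (113, 1, 0)   [1·113 + 0·2 = 113]
  row B: (2, 0, 1)   [0·113 + 1·2 = 2]
  113 = 56·2 + 1   → row C = row A − 56·row B = (1, 1, −56)   [check: 1·113 − 56·2 = 1]
  2 = 2·1 + 0   → remainder 0, stop. gcd = 1 (last nonzero row C).
The gcd is 1, so 2 is invertible mod 113. The last nonzero row gives 1·113 − 56·2 = 1, so t = −56. So 2^(−1) ≡ −56 ≡ 57 (mod 113). Verify: 2 · 57 = 114 ≡ 1 (mod 113). ✓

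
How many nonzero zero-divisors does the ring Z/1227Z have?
In Z/1227Z each nonzero element is either a unit (gcd with 1227 is 1) or a zero-divisor (gcd > 1). The number of units is φ(1227): factorise 1227 = 3 · 409, so φ(1227) = (3 − 1) · (409 − 1) = 2 · 408 = 816. The nonzero elements number 1227 − 1 = 1226. Hence the nonzero zero-divisors number 1226 − 816 = 410.

Final answer: Z/1227Z has 410 nonzero zero-divisors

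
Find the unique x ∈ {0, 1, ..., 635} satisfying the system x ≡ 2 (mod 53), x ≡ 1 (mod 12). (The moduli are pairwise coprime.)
The moduli 53, 12 are pairwise coprime, so by the CRT there is a unique solution mod 53·12 = 636.
Solve by successive substitution. Start with x ≡ 2 (mod 53).
  Combine with x ≡ 1 (mod 12): write x = 2 + 53·t and require 2 + 53·t ≡ 1 (mod 12), i.e. 53·t ≡ 1 − 2 ≡ 11 (mod 12). Since 53^(−1) ≡ 5 (mod 12) (53 ≡ 5 (mod 12)), t ≡ 5·11 ≡ 7 (mod 12). So x ≡ 2 + 53·7 = 373 (mod 636).
Unique solution in [0, 636): x = 373.

Final answer: x ≡ 373 (mod 636); the representative in [0, 636) is 373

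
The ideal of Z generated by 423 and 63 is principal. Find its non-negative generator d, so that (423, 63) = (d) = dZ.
(423, 63) = (9); d = 9

In the PID Z, (a, b) is generated by gcd(a, b). Compute gcd(423, 63) with the extended Euclidean algorithm, tracking rows (r, s, t) with s·423 + t·63 = r:
  row A: (423, 1, 0)   [1·423 + 0·63 = 423]
  row B: (63, 0, 1)   [0·423 + 1·63 = 63]
  423 = 6·63 + 45   → row C = row A − 6·row B = (45, 1, −6)   [check: 1·423 − 6·63 = 45]
  63 = 1·45 + 18   → row D = row B − 1·row C = (18, −1, 7)   [check: −1·423 + 7·63 = 18]
  45 = 2·18 + 9   → row E = row C − 2·row D = (9, 3, −20)   [check: 3·423 − 20·63 = 9]
  18 = 2·9 + 0   → remainder 0, stop. gcd = 9 (last nonzero row E).
So gcd(423, 63) = 9, with Bézout identity 3·423 − 20·63 = 9. Containment (⊇): the Bézout identity exhibits 9 as an element of (423, 63), giving (9) ⊆ (423, 63). Containment (⊆): since 9 | 423 and 9 | 63 (423 = 9·47, 63 = 9·7), every Z-linear combination of 423 and 63 is divisible by 9, so (423, 63) ⊆ (9). Therefore (423, 63) = (9), d = 9.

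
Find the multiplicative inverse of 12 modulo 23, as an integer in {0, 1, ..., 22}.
Apply the extended Euclidean algorithm to (23, 12), tracking rows (r, s, t) with s·23 + t·12 = r. Each division r_prev = q·r_cur + r_new produces the new row as (previous row) − q·(current row):
  row A: (23, 1, 0)   [1·23 + 0·12 = 23]
  row B: (12, 0, 1)   [0·23 + 1·12 = 12]
  23 = 1·12 + 11   → row C = row A − 1·row B = (11, 1, −1)   [check: 1·23 − 1·12 = 11]
  12 = 1·11 + 1   → row D = row B − 1·row C = (1, −1, 2)   [check: −1·23 + 2·12 = 1]
  11 = 11·1 + 0   → remainder 0, stop. gcd = 1 (last nonzero row D).
The gcd is 1, so 12 is invertible mod 23. The last nonzero row gives −1·23 + 2·12 = 1, so t = 2. So 12^(−1) ≡ 2 (mod 23). Verify: 12 · 2 = 24 ≡ 1 (mod 23). ✓

Final answer: 12^(−1) ≡ 2 (mod 23)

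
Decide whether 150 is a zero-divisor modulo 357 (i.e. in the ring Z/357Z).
YES

gcd(150, 357) = 3 > 1, so 150 is not a unit in Z/357Z. In Z/nZ every nonzero non-unit is a zero-divisor: explicitly, take b = 357/gcd = 119 ≠ 0 (mod 357); then 150·119 = 17850 = 50·357, i.e. 150·119 ≡ 0 (mod 357). So 150 is a zero-divisor.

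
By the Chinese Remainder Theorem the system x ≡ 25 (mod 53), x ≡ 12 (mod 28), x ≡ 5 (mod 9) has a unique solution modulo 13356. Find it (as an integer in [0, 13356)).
The moduli 53, 28, 9 are pairwise coprime, so by the CRT there is a unique solution mod 53·28·9 = 13356.
Solve by successive substitution. Start with x ≡ 25 (mod 53).
  Combine with x ≡ 12 (mod 28): write x = 25 + 53·t and require 25 + 53·t ≡ 12 (mod 28), i.e. 53·t ≡ 12 − 25 ≡ 15 (mod 28). Since 53^(−1) ≡ 9 (mod 28) (53 ≡ 25 (mod 28)), t ≡ 9·15 ≡ 23 (mod 28). So x ≡ 25 + 53·23 = 1244 (mod 1484).
  Combine with x ≡ 5 (mod 9): write x = 1244 + 1484·t and require 1244 + 1484·t ≡ 5 (mod 9), i.e. 1484·t ≡ 5 − 1244 ≡ 3 (mod 9). Since 1484^(−1) ≡ 8 (mod 9) (1484 ≡ 8 (mod 9)), t ≡ 8·3 ≡ 6 (mod 9). So x ≡ 1244 + 1484·6 = 10148 (mod 13356).
Unique solution in [0, 13356): x = 10148.

Final answer: x ≡ 10148 (mod 13356); the representative in [0, 13356) is 10148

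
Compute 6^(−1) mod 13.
Apply the extended Euclidean algorithm to (13, 6), tracking rows (r, s, t) with s·13 + t·6 = r. Each division r_prev = q·r_cur + r_new produces the new row as (previous row) − q·(current row):
  row A: (13, 1, 0)   [1·13 + 0·6 = 13]
  row B: (6, 0, 1)   [0·13 + 1·6 = 6]
  13 = 2·6 + 1   → row C = row A − 2·row B = (1, 1, −2)   [check: 1·13 − 2·6 = 1]
  6 = 6·1 + 0   → remainder 0, stop. gcd = 1 (last nonzero row C).
The gcd is 1, so 6 is invertible mod 13. The last nonzero row gives 1·13 − 2·6 = 1, so t = −2. So 6^(−1) ≡ −2 ≡ 11 (mod 13). Verify: 6 · 11 = 66 ≡ 1 (mod 13). ✓

Final answer: 6^(−1) ≡ 11 (mod 13)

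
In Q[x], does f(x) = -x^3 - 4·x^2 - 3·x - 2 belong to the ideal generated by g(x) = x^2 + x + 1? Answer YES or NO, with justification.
NO

In Q[x] the ideal (g) consists of all multiples of g, so f ∈ (g) iff g | f, i.e. iff the remainder of f on division by g is 0. Divide f by g (g is monic, so eliminate the leading term of the running remainder at each step):
  leading term -x^3: subtract (-x)·g(x) = -x^3 - x^2 - x, leaving -3·x^2 - 2·x - 2
  leading term -3·x^2: subtract (-3)·g(x) = -3·x^2 - 3·x - 3, leaving x + 1
The remainder r(x) = x + 1 ≠ 0 (and deg r < deg g), so g ∤ f, i.e. f ∉ (g).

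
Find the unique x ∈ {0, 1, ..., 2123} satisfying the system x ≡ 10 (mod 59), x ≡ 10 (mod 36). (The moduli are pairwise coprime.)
x ≡ 10 (mod 2124); the representative in [0, 2124) is 10

The moduli 59, 36 are pairwise coprime, so by the CRT there is a unique solution mod 59·36 = 2124.
Solve by successive substitution. Start with x ≡ 10 (mod 59).
  Combine with x ≡ 10 (mod 36): write x = 10 + 59·t and require 10 + 59·t ≡ 10 (mod 36), i.e. 59·t ≡ 10 − 10 ≡ 0 (mod 36). Since 59^(−1) ≡ 11 (mod 36) (59 ≡ 23 (mod 36)), t ≡ 11·0 ≡ 0 (mod 36). So x ≡ 10 + 59·0 = 10 (mod 2124).
Unique solution in [0, 2124): x = 10.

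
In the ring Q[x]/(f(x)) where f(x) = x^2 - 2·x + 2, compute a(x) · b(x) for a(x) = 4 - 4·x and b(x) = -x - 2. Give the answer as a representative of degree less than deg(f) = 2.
a · b ≡ 12·x - 16 (mod f(x))

First multiply in Q[x] without reducing: a · b = 4·x^2 + 4·x - 8. Now divide by f(x) = x^2 - 2·x + 2, eliminating the leading term at each step:
  leading term 4·x^2: subtract (4)·f(x) = 4·x^2 - 8·x + 8, leaving 12·x - 16
The degree is now < 2, so this is the remainder. Hence a · b ≡ 12·x - 16 in Q[x]/(f).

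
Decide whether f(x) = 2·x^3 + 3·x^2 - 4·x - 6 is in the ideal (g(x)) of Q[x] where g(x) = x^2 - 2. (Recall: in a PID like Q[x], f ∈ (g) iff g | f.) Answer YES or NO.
In Q[x] the ideal (g) consists of all multiples of g, so f ∈ (g) iff g | f, i.e. iff the remainder of f on division by g is 0. Divide f by g (g is monic, so eliminate the leading term of the running remainder at each step):
  leading term 2·x^3: subtract (2·x)·g(x) = 2·x^3 - 4·x, leaving 3·x^2 - 6
  leading term 3·x^2: subtract (3)·g(x) = 3·x^2 - 6, leaving 0
The remainder is 0, so f(x) = g(x) · h(x) with h(x) = 2·x + 3. Hence g | f, i.e. f ∈ (g).

Final answer: YES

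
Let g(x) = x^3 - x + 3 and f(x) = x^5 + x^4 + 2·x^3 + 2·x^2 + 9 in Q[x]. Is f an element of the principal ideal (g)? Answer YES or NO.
In Q[x] the ideal (g) consists of all multiples of g, so f ∈ (g) iff g | f, i.e. iff the remainder of f on division by g is 0. Divide f by g (g is monic, so eliminate the leading term of the running remainder at each step):
  leading term x^5: subtract (x^2)·g(x) = x^5 - x^3 + 3·x^2, leaving x^4 + 3·x^3 - x^2 + 9
  leading term x^4: subtract (x)·g(x) = x^4 - x^2 + 3·x, leaving 3·x^3 - 3·x + 9
  leading term 3·x^3: subtract (3)·g(x) = 3·x^3 - 3·x + 9, leaving 0
The remainder is 0, so f(x) = g(x) · h(x) with h(x) = x^2 + x + 3. Hence g | f, i.e. f ∈ (g).

Final answer: YES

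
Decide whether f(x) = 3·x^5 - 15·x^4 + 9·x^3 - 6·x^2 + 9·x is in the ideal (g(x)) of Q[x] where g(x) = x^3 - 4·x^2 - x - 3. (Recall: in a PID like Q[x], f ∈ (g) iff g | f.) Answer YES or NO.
In Q[x] the ideal (g) consists of all multiples of g, so f ∈ (g) iff g | f, i.e. iff the remainder of f on division by g is 0. Divide f by g (g is monic, so eliminate the leading term of the running remainder at each step):
  leading term 3·x^5: subtract (3·x^2)·g(x) = 3·x^5 - 12·x^4 - 3·x^3 - 9·x^2, leaving -3·x^4 + 12·x^3 + 3·x^2 + 9·x
  leading term -3·x^4: subtract (-3·x)·g(x) = -3·x^4 + 12·x^3 + 3·x^2 + 9·x, leaving 0
The remainder is 0, so f(x) = g(x) · h(x) with h(x) = 3·x^2 - 3·x. Hence g | f, i.e. f ∈ (g).

Final answer: YES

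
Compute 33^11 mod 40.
Use repeated squaring. Binary(11) = 1011. Walk through the bits of the exponent 11 left-to-right: at each bit after the leading one, square the running value, then multiply by 33 if the bit is 1 (always reducing mod 40):
  bit 1 = 1 (leading): start with 33.
  bit 2 = 0: square 33^2 = 1089 ≡ 9 (mod 40).
  bit 3 = 1: square 9^2 = 81 ≡ 1; bit is 1, so multiply 1·33 = 33 (mod 40).
  bit 4 = 1: square 33^2 = 1089 ≡ 9; bit is 1, so multiply 9·33 = 297 ≡ 17 (mod 40).
Final value: 33^11 ≡ 17 (mod 40).

Final answer: 17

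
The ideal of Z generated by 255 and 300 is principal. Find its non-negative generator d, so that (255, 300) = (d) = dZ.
(255, 300) = (15); d = 15

In the PID Z, (a, b) is generated by gcd(a, b). Compute gcd(300, 255) with the extended Euclidean algorithm, tracking rows (r, s, t) with s·300 + t·255 = r:
  row A: (300, 1, 0)   [1·300 + 0·255 = 300]
  row B: (255, 0, 1)   [0·300 + 1·255 = 255]
  300 = 1·255 + 45   → row C = row A − 1·row B = (45, 1, −1)   [check: 1·300 − 1·255 = 45]
  255 = 5·45 + 30   → row D = row B − 5·row C = (30, −5, 6)   [check: −5·300 + 6·255 = 30]
  45 = 1·30 + 15   → row E = row C − 1·row D = (15, 6, −7)   [check: 6·300 − 7·255 = 15]
  30 = 2·15 + 0   → remainder 0, stop. gcd = 15 (last nonzero row E).
So gcd(255, 300) = 15, with Bézout identity 6·300 − 7·255 = 15. Containment (⊇): the Bézout identity exhibits 15 as an element of (255, 300), giving (15) ⊆ (255, 300). Containment (⊆): since 15 | 255 and 15 | 300 (255 = 15·17, 300 = 15·20), every Z-linear combination of 255 and 300 is divisible by 15, so (255, 300) ⊆ (15). Therefore (255, 300) = (15), d = 15.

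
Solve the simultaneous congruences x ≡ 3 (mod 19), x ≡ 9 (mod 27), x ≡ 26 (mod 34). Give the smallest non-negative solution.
x ≡ 7812 (mod 17442); the representative in [0, 17442) is 7812

The moduli 19, 27, 34 are pairwise coprime, so by the CRT there is a unique solution mod 19·27·34 = 17442.
Solve by successive substitution. Start with x ≡ 3 (mod 19).
  Combine with x ≡ 9 (mod 27): write x = 3 + 19·t and require 3 + 19·t ≡ 9 (mod 27), i.e. 19·t ≡ 9 − 3 ≡ 6 (mod 27). Since 19^(−1) ≡ 10 (mod 27), t ≡ 10·6 ≡ 6 (mod 27). So x ≡ 3 + 19·6 = 117 (mod 513).
  Combine with x ≡ 26 (mod 34): write x = 117 + 513·t and require 117 + 513·t ≡ 26 (mod 34), i.e. 513·t ≡ 26 − 117 ≡ 11 (mod 34). Since 513^(−1) ≡ 23 (mod 34) (513 ≡ 3 (mod 34)), t ≡ 23·11 ≡ 15 (mod 34). So x ≡ 117 + 513·15 = 7812 (mod 17442).
Unique solution in [0, 17442): x = 7812.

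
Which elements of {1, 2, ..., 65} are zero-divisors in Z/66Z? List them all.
nonzero zero-divisors of Z/66Z = {2, 3, 4, 6, 8, 9, 10, 11, 12, 14, 15, 16, 18, 20, 21, 22, 24, 26, 27, 28, 30, 32, 33, 34, 36, 38, 39, 40, 42, 44, 45, 46, 48, 50, 51, 52, 54, 55, 56, 57, 58, 60, 62, 63, 64}

An element a ∈ Z/66Z (with a ≠ 0) is a zero-divisor iff gcd(a, 66) > 1 (because a is a unit precisely when gcd(a, n) = 1, and in Z/nZ every nonzero, non-unit element is a zero-divisor). Scan a = 1, ..., 65 and keep those with gcd(a, 66) > 1:
  gcd(2, 66) = 2, gcd(3, 66) = 3, gcd(4, 66) = 2, gcd(6, 66) = 6, gcd(8, 66) = 2, gcd(9, 66) = 3, gcd(10, 66) = 2, gcd(11, 66) = 11, gcd(12, 66) = 6, gcd(14, 66) = 2, gcd(15, 66) = 3, gcd(16, 66) = 2, gcd(18, 66) = 6, gcd(20, 66) = 2, gcd(21, 66) = 3, gcd(22, 66) = 22, gcd(24, 66) = 6, gcd(26, 66) = 2, gcd(27, 66) = 3, gcd(28, 66) = 2, gcd(30, 66) = 6, gcd(32, 66) = 2, gcd(33, 66) = 33, gcd(34, 66) = 2, gcd(36, 66) = 6, gcd(38, 66) = 2, gcd(39, 66) = 3, gcd(40, 66) = 2, gcd(42, 66) = 6, gcd(44, 66) = 22, gcd(45, 66) = 3, gcd(46, 66) = 2, gcd(48, 66) = 6, gcd(50, 66) = 2, gcd(51, 66) = 3, gcd(52, 66) = 2, gcd(54, 66) = 6, gcd(55, 66) = 11, gcd(56, 66) = 2, gcd(57, 66) = 3, gcd(58, 66) = 2, gcd(60, 66) = 6, gcd(62, 66) = 2, gcd(63, 66) = 3, gcd(64, 66) = 2.
All other a ∈ {1, ..., 65} have gcd(a, 66) = 1 and are units. So the nonzero zero-divisors are exactly the 45 values of a appearing in this scan.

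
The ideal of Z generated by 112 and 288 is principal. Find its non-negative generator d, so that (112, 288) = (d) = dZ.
In the PID Z, (a, b) is generated by gcd(a, b). Compute gcd(288, 112) with the extended Euclidean algorithm, tracking rows (r, s, t) with s·288 + t·112 = r:
  row A: (288, 1, 0)   [1·288 + 0·112 = 288]
  row B: (112, 0, 1)   [0·288 + 1·112 = 112]
  288 = 2·112 + 64   → row C = row A − 2·row B = (64, 1, −2)   [check: 1·288 − 2·112 = 64]
  112 = 1·64 + 48   → row D = row B − 1·row C = (48, −1, 3)   [check: −1·288 + 3·112 = 48]
  64 = 1·48 + 16   → row E = row C − 1·row D = (16, 2, −5)   [check: 2·288 − 5·112 = 16]
  48 = 3·16 + 0   → remainder 0, stop. gcd = 16 (last nonzero row E).
So gcd(112, 288) = 16, with Bézout identity 2·288 − 5·112 = 16. Containment (⊇): the Bézout identity exhibits 16 as an element of (112, 288), giving (16) ⊆ (112, 288). Containment (⊆): since 16 | 112 and 16 | 288 (112 = 16·7, 288 = 16·18), every Z-linear combination of 112 and 288 is divisible by 16, so (112, 288) ⊆ (16). Therefore (112, 288) = (16), d = 16.

Final answer: (112, 288) = (16); d = 16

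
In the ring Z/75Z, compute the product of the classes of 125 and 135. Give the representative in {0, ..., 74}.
0

Reduce the factors first: 125 ≡ 50, 135 ≡ 60 (mod 75), so 125 · 135 ≡ 50 · 60 (mod 75). 50 · 60 = 3000. Dividing by 75: 3000 = 40·75 + 0. So (125 · 135) mod 75 = 0.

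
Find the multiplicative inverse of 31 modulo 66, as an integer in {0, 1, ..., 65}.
31^(−1) ≡ 49 (mod 66)

Apply the extended Euclidean algorithm to (66, 31), tracking rows (r, s, t) with s·66 + t·31 = r. Each division r_prev = q·r_cur + r_new produces the new row as (previous row) − q·(current row):
  row A: (66, 1, 0)   [1·66 + 0·31 = 66]
  row B: (31, 0, 1)   [0·66 + 1·31 = 31]
  66 = 2·31 + 4   → row C = row A − 2·row B = (4, 1, −2)   [check: 1·66 − 2·31 = 4]
  31 = 7·4 + 3   → row D = row B − 7·row C = (3, −7, 15)   [check: −7·66 + 15·31 = 3]
  4 = 1·3 + 1   → row E = row C − 1·row D = (1, 8, −17)   [check: 8·66 − 17·31 = 1]
  3 = 3·1 + 0   → remainder 0, stop. gcd = 1 (last nonzero row E).
The gcd is 1, so 31 is invertible mod 66. The last nonzero row gives 8·66 − 17·31 = 1, so t = −17. So 31^(−1) ≡ −17 ≡ 49 (mod 66). Verify: 31 · 49 = 1519 ≡ 1 (mod 66). ✓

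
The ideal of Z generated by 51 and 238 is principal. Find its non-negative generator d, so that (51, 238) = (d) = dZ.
(51, 238) = (17); d = 17

In the PID Z, (a, b) is generated by gcd(a, b). Compute gcd(238, 51) with the extended Euclidean algorithm, tracking rows (r, s, t) with s·238 + t·51 = r:
  row A: (238, 1, 0)   [1·238 + 0·51 = 238]
  row B: (51, 0, 1)   [0·238 + 1·51 = 51]
  238 = 4·51 + 34   → row C = row A − 4·row B = (34, 1, −4)   [check: 1·238 − 4·51 = 34]
  51 = 1·34 + 17   → row D = row B − 1·row C = (17, −1, 5)   [check: −1·238 + 5·51 = 17]
  34 = 2·17 + 0   → remainder 0, stop. gcd = 17 (last nonzero row D).
So gcd(51, 238) = 17, with Bézout identity −1·238 + 5·51 = 17. Containment (⊇): the Bézout identity exhibits 17 as an element of (51, 238), giving (17) ⊆ (51, 238). Containment (⊆): since 17 | 51 and 17 | 238 (51 = 17·3, 238 = 17·14), every Z-linear combination of 51 and 238 is divisible by 17, so (51, 238) ⊆ (17). Therefore (51, 238) = (17), d = 17.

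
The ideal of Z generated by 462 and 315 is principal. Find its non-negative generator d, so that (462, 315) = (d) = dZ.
In the PID Z, (a, b) is generated by gcd(a, b). Compute gcd(462, 315) with the extended Euclidean algorithm, tracking rows (r, s, t) with s·462 + t·315 = r:
  row A: (462, 1, 0)   [1·462 + 0·315 = 462]
  row B: (315, 0, 1)   [0·462 + 1·315 = 315]
  462 = 1·315 + 147   → row C = row A − 1·row B = (147, 1, −1)   [check: 1·462 − 1·315 = 147]
  315 = 2·147 + 21   → row D = row B − 2·row C = (21, −2, 3)   [check: −2·462 + 3·315 = 21]
  147 = 7·21 + 0   → remainder 0, stop. gcd = 21 (last nonzero row D).
So gcd(462, 315) = 21, with Bézout identity −2·462 + 3·315 = 21. Containment (⊇): the Bézout identity exhibits 21 as an element of (462, 315), giving (21) ⊆ (462, 315). Containment (⊆): since 21 | 462 and 21 | 315 (462 = 21·22, 315 = 21·15), every Z-linear combination of 462 and 315 is divisible by 21, so (462, 315) ⊆ (21). Therefore (462, 315) = (21), d = 21.

Final answer: (462, 315) = (21); d = 21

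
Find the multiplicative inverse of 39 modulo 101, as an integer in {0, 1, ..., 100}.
Apply the extended Euclidean algorithm to (101, 39), tracking rows (r, s, t) with s·101 + t·39 = r. Each division r_prev = q·r_cur + r_new produces the new row as (previous row) − q·(current row):
  row A: (101, 1, 0)   [1·101 + 0·39 = 101]
  row B: (39, 0, 1)   [0·101 + 1·39 = 39]
  101 = 2·39 + 23   → row C = row A − 2·row B = (23, 1, −2)   [check: 1·101 − 2·39 = 23]
  39 = 1·23 + 16   → row D = row B − 1·row C = (16, −1, 3)   [check: −1·101 + 3·39 = 16]
  23 = 1·16 + 7   → row E = row C − 1·row D = (7, 2, −5)   [check: 2·101 − 5·39 = 7]
  16 = 2·7 + 2   → row F = row D − 2·row E = (2, −5, 13)   [check: −5·101 + 13·39 = 2]
  7 = 3·2 + 1   → row G = row E − 3·row F = (1, 17, −44)   [check: 17·101 − 44·39 = 1]
  2 = 2·1 + 0   → remainder 0, stop. gcd = 1 (last nonzero row G).
The gcd is 1, so 39 is invertible mod 101. The last nonzero row gives 17·101 − 44·39 = 1, so t = −44. So 39^(−1) ≡ −44 ≡ 57 (mod 101). Verify: 39 · 57 = 2223 ≡ 1 (mod 101). ✓

Final answer: 39^(−1) ≡ 57 (mod 101)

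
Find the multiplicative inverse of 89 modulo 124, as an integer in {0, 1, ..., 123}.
Apply the extended Euclidean algorithm to (124, 89), tracking rows (r, s, t) with s·124 + t·89 = r. Each division r_prev = q·r_cur + r_new produces the new row as (previous row) − q·(current row):
  row A: (124, 1, 0)   [1·124 + 0·89 = 124]
  row B: (89, 0, 1)   [0·124 + 1·89 = 89]
  124 = 1·89 + 35   → row C = row A − 1·row B = (35, 1, −1)   [check: 1·124 − 1·89 = 35]
  89 = 2·35 + 19   → row D = row B − 2·row C = (19, −2, 3)   [check: −2·124 + 3·89 = 19]
  35 = 1·19 + 16   → row E = row C − 1·row D = (16, 3, −4)   [check: 3·124 − 4·89 = 16]
  19 = 1·16 + 3   → row F = row D − 1·row E = (3, −5, 7)   [check: −5·124 + 7·89 = 3]
  16 = 5·3 + 1   → row G = row E − 5·row F = (1, 28, −39)   [check: 28·124 − 39·89 = 1]
  3 = 3·1 + 0   → remainder 0, stop. gcd = 1 (last nonzero row G).
The gcd is 1, so 89 is invertible mod 124. The last nonzero row gives 28·124 − 39·89 = 1, so t = −39. So 89^(−1) ≡ −39 ≡ 85 (mod 124). Verify: 89 · 85 = 7565 ≡ 1 (mod 124). ✓

Final answer: 89^(−1) ≡ 85 (mod 124)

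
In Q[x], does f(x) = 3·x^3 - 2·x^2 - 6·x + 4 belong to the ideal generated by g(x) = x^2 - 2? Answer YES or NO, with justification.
In Q[x] the ideal (g) consists of all multiples of g, so f ∈ (g) iff g | f, i.e. iff the remainder of f on division by g is 0. Divide f by g (g is monic, so eliminate the leading term of the running remainder at each step):
  leading term 3·x^3: subtract (3·x)·g(x) = 3·x^3 - 6·x, leaving 4 - 2·x^2
  leading term -2·x^2: subtract (-2)·g(x) = 4 - 2·x^2, leaving 0
The remainder is 0, so f(x) = g(x) · h(x) with h(x) = 3·x - 2. Hence g | f, i.e. f ∈ (g).

Final answer: YES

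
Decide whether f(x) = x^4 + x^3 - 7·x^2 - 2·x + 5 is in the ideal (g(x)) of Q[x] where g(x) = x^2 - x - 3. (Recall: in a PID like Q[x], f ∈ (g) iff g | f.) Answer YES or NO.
In Q[x] the ideal (g) consists of all multiples of g, so f ∈ (g) iff g | f, i.e. iff the remainder of f on division by g is 0. Divide f by g (g is monic, so eliminate the leading term of the running remainder at each step):
  leading term x^4: subtract (x^2)·g(x) = x^4 - x^3 - 3·x^2, leaving 2·x^3 - 4·x^2 - 2·x + 5
  leading term 2·x^3: subtract (2·x)·g(x) = 2·x^3 - 2·x^2 - 6·x, leaving -2·x^2 + 4·x + 5
  leading term -2·x^2: subtract (-2)·g(x) = -2·x^2 + 2·x + 6, leaving 2·x - 1
The remainder r(x) = 2·x - 1 ≠ 0 (and deg r < deg g), so g ∤ f, i.e. f ∉ (g).

Final answer: NO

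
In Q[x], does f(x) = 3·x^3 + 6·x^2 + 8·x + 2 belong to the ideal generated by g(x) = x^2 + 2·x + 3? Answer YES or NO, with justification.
In Q[x] the ideal (g) consists of all multiples of g, so f ∈ (g) iff g | f, i.e. iff the remainder of f on division by g is 0. Divide f by g (g is monic, so eliminate the leading term of the running remainder at each step):
  leading term 3·x^3: subtract (3·x)·g(x) = 3·x^3 + 6·x^2 + 9·x, leaving 2 - x
The remainder r(x) = 2 - x ≠ 0 (and deg r < deg g), so g ∤ f, i.e. f ∉ (g).

Final answer: NO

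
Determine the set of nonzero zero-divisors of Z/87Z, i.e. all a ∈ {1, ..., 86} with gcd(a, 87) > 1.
nonzero zero-divisors of Z/87Z = {3, 6, 9, 12, 15, 18, 21, 24, 27, 29, 30, 33, 36, 39, 42, 45, 48, 51, 54, 57, 58, 60, 63, 66, 69, 72, 75, 78, 81, 84}

An element a ∈ Z/87Z (with a ≠ 0) is a zero-divisor iff gcd(a, 87) > 1 (because a is a unit precisely when gcd(a, n) = 1, and in Z/nZ every nonzero, non-unit element is a zero-divisor). Scan a = 1, ..., 86 and keep those with gcd(a, 87) > 1:
  gcd(3, 87) = 3, gcd(6, 87) = 3, gcd(9, 87) = 3, gcd(12, 87) = 3, gcd(15, 87) = 3, gcd(18, 87) = 3, gcd(21, 87) = 3, gcd(24, 87) = 3, gcd(27, 87) = 3, gcd(29, 87) = 29, gcd(30, 87) = 3, gcd(33, 87) = 3, gcd(36, 87) = 3, gcd(39, 87) = 3, gcd(42, 87) = 3, gcd(45, 87) = 3, gcd(48, 87) = 3, gcd(51, 87) = 3, gcd(54, 87) = 3, gcd(57, 87) = 3, gcd(58, 87) = 29, gcd(60, 87) = 3, gcd(63, 87) = 3, gcd(66, 87) = 3, gcd(69, 87) = 3, gcd(72, 87) = 3, gcd(75, 87) = 3, gcd(78, 87) = 3, gcd(81, 87) = 3, gcd(84, 87) = 3.
All other a ∈ {1, ..., 86} have gcd(a, 87) = 1 and are units. So the nonzero zero-divisors are exactly the 30 values of a appearing in this scan.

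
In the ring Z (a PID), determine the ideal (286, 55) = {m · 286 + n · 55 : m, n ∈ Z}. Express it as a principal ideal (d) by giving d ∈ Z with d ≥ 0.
(286, 55) = (11); d = 11

In the PID Z, (a, b) is generated by gcd(a, b). Compute gcd(286, 55) with the extended Euclidean algorithm, tracking rows (r, s, t) with s·286 + t·55 = r:
  row A: (286, 1, 0)   [1·286 + 0·55 = 286]
  row B: (55, 0, 1)   [0·286 + 1·55 = 55]
  286 = 5·55 + 11   → row C = row A − 5·row B = (11, 1, −5)   [check: 1·286 − 5·55 = 11]
  55 = 5·11 + 0   → remainder 0, stop. gcd = 11 (last nonzero row C).
So gcd(286, 55) = 11, with Bézout identity 1·286 − 5·55 = 11. Containment (⊇): the Bézout identity exhibits 11 as an element of (286, 55), giving (11) ⊆ (286, 55). Containment (⊆): since 11 | 286 and 11 | 55 (286 = 11·26, 55 = 11·5), every Z-linear combination of 286 and 55 is divisible by 11, so (286, 55) ⊆ (11). Therefore (286, 55) = (11), d = 11.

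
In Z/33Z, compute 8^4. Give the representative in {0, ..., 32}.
Use repeated squaring. Binary(4) = 100. Walk through the bits of the exponent 4 left-to-right: at each bit after the leading one, square the running value, then multiply by 8 if the bit is 1 (always reducing mod 33):
  bit 1 = 1 (leading): start with 8.
  bit 2 = 0: square 8^2 = 64 ≡ 31 (mod 33).
  bit 3 = 0: square 31^2 = 961 ≡ 4 (mod 33).
Final value: 8^4 ≡ 4 (mod 33).

Final answer: 4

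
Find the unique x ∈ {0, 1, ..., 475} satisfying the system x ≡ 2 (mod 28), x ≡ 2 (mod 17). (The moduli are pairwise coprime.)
The moduli 28, 17 are pairwise coprime, so by the CRT there is a unique solution mod 28·17 = 476.
Solve by successive substitution. Start with x ≡ 2 (mod 28).
  Combine with x ≡ 2 (mod 17): write x = 2 + 28·t and require 2 + 28·t ≡ 2 (mod 17), i.e. 28·t ≡ 2 − 2 ≡ 0 (mod 17). Since 28^(−1) ≡ 14 (mod 17) (28 ≡ 11 (mod 17)), t ≡ 14·0 ≡ 0 (mod 17). So x ≡ 2 + 28·0 = 2 (mod 476).
Unique solution in [0, 476): x = 2.

Final answer: x ≡ 2 (mod 476); the representative in [0, 476) is 2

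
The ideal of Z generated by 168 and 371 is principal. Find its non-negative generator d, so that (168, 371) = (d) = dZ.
In the PID Z, (a, b) is generated by gcd(a, b). Compute gcd(371, 168) with the extended Euclidean algorithm, tracking rows (r, s, t) with s·371 + t·168 = r:
  row A: (371, 1, 0)   [1·371 + 0·168 = 371]
  row B: (168, 0, 1)   [0·371 + 1·168 = 168]
  371 = 2·168 + 35   → row C = row A − 2·row B = (35, 1, −2)   [check: 1·371 − 2·168 = 35]
  168 = 4·35 + 28   → row D = row B − 4·row C = (28, −4, 9)   [check: −4·371 + 9·168 = 28]
  35 = 1·28 + 7   → row E = row C − 1·row D = (7, 5, −11)   [check: 5·371 − 11·168 = 7]
  28 = 4·7 + 0   → remainder 0, stop. gcd = 7 (last nonzero row E).
So gcd(168, 371) = 7, with Bézout identity 5·371 − 11·168 = 7. Containment (⊇): the Bézout identity exhibits 7 as an element of (168, 371), giving (7) ⊆ (168, 371). Containment (⊆): since 7 | 168 and 7 | 371 (168 = 7·24, 371 = 7·53), every Z-linear combination of 168 and 371 is divisible by 7, so (168, 371) ⊆ (7). Therefore (168, 371) = (7), d = 7.

Final answer: (168, 371) = (7); d = 7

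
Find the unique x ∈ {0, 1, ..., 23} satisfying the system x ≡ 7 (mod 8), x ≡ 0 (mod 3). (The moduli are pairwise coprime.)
x ≡ 15 (mod 24); the representative in [0, 24) is 15

The moduli 8, 3 are pairwise coprime, so by the CRT there is a unique solution mod 8·3 = 24.
Solve by successive substitution. Start with x ≡ 7 (mod 8).
  Combine with x ≡ 0 (mod 3): write x = 7 + 8·t and require 7 + 8·t ≡ 0 (mod 3), i.e. 8·t ≡ 0 − 7 ≡ 2 (mod 3). Since 8^(−1) ≡ 2 (mod 3) (8 ≡ 2 (mod 3)), t ≡ 2·2 ≡ 1 (mod 3). So x ≡ 7 + 8·1 = 15 (mod 24).
Unique solution in [0, 24): x = 15.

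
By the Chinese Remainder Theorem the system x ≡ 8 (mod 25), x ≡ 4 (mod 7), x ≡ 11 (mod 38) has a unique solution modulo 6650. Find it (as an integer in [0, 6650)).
The moduli 25, 7, 38 are pairwise coprime, so by the CRT there is a unique solution mod 25·7·38 = 6650.
Solve by successive substitution. Start with x ≡ 8 (mod 25).
  Combine with x ≡ 4 (mod 7): write x = 8 + 25·t and require 8 + 25·t ≡ 4 (mod 7), i.e. 25·t ≡ 4 − 8 ≡ 3 (mod 7). Since 25^(−1) ≡ 2 (mod 7) (25 ≡ 4 (mod 7)), t ≡ 2·3 ≡ 6 (mod 7). So x ≡ 8 + 25·6 = 158 (mod 175).
  Combine with x ≡ 11 (mod 38): write x = 158 + 175·t and require 158 + 175·t ≡ 11 (mod 38), i.e. 175·t ≡ 11 − 158 ≡ 5 (mod 38). Since 175^(−1) ≡ 5 (mod 38) (175 ≡ 23 (mod 38)), t ≡ 5·5 ≡ 25 (mod 38). So x ≡ 158 + 175·25 = 4533 (mod 6650).
Unique solution in [0, 6650): x = 4533.

Final answer: x ≡ 4533 (mod 6650); the representative in [0, 6650) is 4533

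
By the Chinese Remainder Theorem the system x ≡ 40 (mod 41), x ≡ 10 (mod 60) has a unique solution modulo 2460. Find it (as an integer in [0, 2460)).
x ≡ 1270 (mod 2460); the representative in [0, 2460) is 1270

The moduli 41, 60 are pairwise coprime, so by the CRT there is a unique solution mod 41·60 = 2460.
Solve by successive substitution. Start with x ≡ 40 (mod 41).
  Combine with x ≡ 10 (mod 60): write x = 40 + 41·t and require 40 + 41·t ≡ 10 (mod 60), i.e. 41·t ≡ 10 − 40 ≡ 30 (mod 60). Since 41^(−1) ≡ 41 (mod 60), t ≡ 41·30 ≡ 30 (mod 60). So x ≡ 40 + 41·30 = 1270 (mod 2460).
Unique solution in [0, 2460): x = 1270.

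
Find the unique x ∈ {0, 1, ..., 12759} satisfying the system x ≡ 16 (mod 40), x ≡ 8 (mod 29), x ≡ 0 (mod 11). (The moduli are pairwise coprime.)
x ≡ 3256 (mod 12760); the representative in [0, 12760) is 3256

The moduli 40, 29, 11 are pairwise coprime, so by the CRT there is a unique solution mod 40·29·11 = 12760.
Solve by successive substitution. Start with x ≡ 16 (mod 40).
  Combine with x ≡ 8 (mod 29): write x = 16 + 40·t and require 16 + 40·t ≡ 8 (mod 29), i.e. 40·t ≡ 8 − 16 ≡ 21 (mod 29). Since 40^(−1) ≡ 8 (mod 29) (40 ≡ 11 (mod 29)), t ≡ 8·21 ≡ 23 (mod 29). So x ≡ 16 + 40·23 = 936 (mod 1160).
  Combine with x ≡ 0 (mod 11): write x = 936 + 1160·t and require 936 + 1160·t ≡ 0 (mod 11), i.e. 1160·t ≡ 0 − 936 ≡ 10 (mod 11). Since 1160^(−1) ≡ 9 (mod 11) (1160 ≡ 5 (mod 11)), t ≡ 9·10 ≡ 2 (mod 11). So x ≡ 936 + 1160·2 = 3256 (mod 12760).
Unique solution in [0, 12760): x = 3256.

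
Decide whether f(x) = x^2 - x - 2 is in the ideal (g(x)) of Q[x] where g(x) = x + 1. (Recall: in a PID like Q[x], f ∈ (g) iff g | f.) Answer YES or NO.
YES

In Q[x] the ideal (g) consists of all multiples of g, so f ∈ (g) iff g | f, i.e. iff the remainder of f on division by g is 0. Divide f by g (g is monic, so eliminate the leading term of the running remainder at each step):
  leading term x^2: subtract (x)·g(x) = x^2 + x, leaving -2·x - 2
  leading term -2·x: subtract (-2)·g(x) = -2·x - 2, leaving 0
The remainder is 0, so f(x) = g(x) · h(x) with h(x) = x - 2. Hence g | f, i.e. f ∈ (g).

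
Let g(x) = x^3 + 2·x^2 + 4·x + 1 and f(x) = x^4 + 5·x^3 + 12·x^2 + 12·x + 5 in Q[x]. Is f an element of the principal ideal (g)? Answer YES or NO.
In Q[x] the ideal (g) consists of all multiples of g, so f ∈ (g) iff g | f, i.e. iff the remainder of f on division by g is 0. Divide f by g (g is monic, so eliminate the leading term of the running remainder at each step):
  leading term x^4: subtract (x)·g(x) = x^4 + 2·x^3 + 4·x^2 + x, leaving 3·x^3 + 8·x^2 + 11·x + 5
  leading term 3·x^3: subtract (3)·g(x) = 3·x^3 + 6·x^2 + 12·x + 3, leaving 2·x^2 - x + 2
The remainder r(x) = 2·x^2 - x + 2 ≠ 0 (and deg r < deg g), so g ∤ f, i.e. f ∉ (g).

Final answer: NO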